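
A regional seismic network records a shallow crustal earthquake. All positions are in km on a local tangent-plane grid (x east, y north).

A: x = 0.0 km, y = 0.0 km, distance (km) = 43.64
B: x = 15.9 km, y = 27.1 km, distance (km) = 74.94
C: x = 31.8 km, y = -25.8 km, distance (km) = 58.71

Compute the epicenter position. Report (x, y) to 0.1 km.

Circle about each station: x² + y² = 43.64²; (x − 15.9)² + (y − 27.1)² = 74.94²; (x − 31.8)² + (y + 25.8)² = 58.71².
Subtracting the A equation from the B and C equations removes the quadratic terms:
31.8 x + 54.2 y = -2724.33
63.6 x − 51.6 y = 134.47
Solving the 2×2 system: x ≈ -26.2, y ≈ -34.9 km.

x ≈ -26.2 km, y ≈ -34.9 km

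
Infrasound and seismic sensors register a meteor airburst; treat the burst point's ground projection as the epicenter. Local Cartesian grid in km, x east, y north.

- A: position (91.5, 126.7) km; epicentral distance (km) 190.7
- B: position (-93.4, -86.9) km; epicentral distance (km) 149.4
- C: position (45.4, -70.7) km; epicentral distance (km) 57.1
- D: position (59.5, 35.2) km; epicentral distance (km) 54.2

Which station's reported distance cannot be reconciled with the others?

Solve using three stations at a time. Using B, C, D (subtract circle equations pairwise → linear system) gives (x, y) ≈ (37.1, -14.2).
Distances from that point to each station vs reported:
  A: calculated 151.0 vs reported 190.7 → residual 39.7 km
  B: calculated 149.4 vs reported 149.4 → residual 0.0 km
  C: calculated 57.1 vs reported 57.1 → residual 0.0 km
  D: calculated 54.2 vs reported 54.2 → residual 0.0 km
B, C, D are mutually consistent (residuals ≈ 0); A is off by 39.7 km.

A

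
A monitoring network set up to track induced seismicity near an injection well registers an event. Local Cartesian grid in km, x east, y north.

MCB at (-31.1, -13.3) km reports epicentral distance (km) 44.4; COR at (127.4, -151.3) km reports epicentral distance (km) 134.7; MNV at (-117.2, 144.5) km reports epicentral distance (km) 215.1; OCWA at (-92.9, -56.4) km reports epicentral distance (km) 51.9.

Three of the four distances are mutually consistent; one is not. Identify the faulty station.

Solve using three stations at a time. Using MCB, MNV, OCWA (subtract circle equations pairwise → linear system) gives (x, y) ≈ (-41.0, -56.6).
Distances from that point to each station vs reported:
  MCB: calculated 44.5 vs reported 44.4 → residual 0.1 km
  COR: calculated 193.1 vs reported 134.7 → residual 58.4 km
  MNV: calculated 215.1 vs reported 215.1 → residual 0.0 km
  OCWA: calculated 51.9 vs reported 51.9 → residual 0.0 km
MCB, MNV, OCWA are mutually consistent (residuals ≈ 0); COR is off by 58.4 km.

COR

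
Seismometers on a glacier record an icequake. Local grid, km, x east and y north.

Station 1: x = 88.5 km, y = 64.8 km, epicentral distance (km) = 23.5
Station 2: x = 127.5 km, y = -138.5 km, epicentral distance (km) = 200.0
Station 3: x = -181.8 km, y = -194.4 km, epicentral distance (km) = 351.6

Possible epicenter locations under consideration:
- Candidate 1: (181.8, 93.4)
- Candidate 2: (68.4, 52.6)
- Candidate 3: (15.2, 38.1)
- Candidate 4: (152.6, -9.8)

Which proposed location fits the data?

For each candidate, compare |candidate − station| to the reported distance:
Candidate 1: residuals Station 1 74.1, Station 2 38.2, Station 3 112.1 → max 112.1 km
Candidate 2: residuals Station 1 0.0, Station 2 0.0, Station 3 0.0 → max 0.0 km
Candidate 3: residuals Station 1 54.5, Station 2 9.3, Station 3 46.9 → max 54.5 km
Candidate 4: residuals Station 1 74.9, Station 2 68.9, Station 3 30.4 → max 74.9 km
Only Candidate 2 has all residuals ≈ 0.

Candidate 2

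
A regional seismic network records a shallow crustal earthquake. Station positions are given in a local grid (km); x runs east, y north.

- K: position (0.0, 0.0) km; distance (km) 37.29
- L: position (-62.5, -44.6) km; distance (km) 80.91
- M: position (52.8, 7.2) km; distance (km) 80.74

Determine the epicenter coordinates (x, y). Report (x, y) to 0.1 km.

Circle about each station: x² + y² = 37.29²; (x + 62.5)² + (y + 44.6)² = 80.91²; (x − 52.8)² + (y − 7.2)² = 80.74².
Subtracting pairs of circle equations eliminates x²+y² and gives linear equations (the radical axes):
-125.0 x − 89.2 y = 739.53
105.6 x + 14.4 y = -2288.72
Solving the 2×2 system: x ≈ -25.4, y ≈ 27.3 km.

(-25.4, 27.3)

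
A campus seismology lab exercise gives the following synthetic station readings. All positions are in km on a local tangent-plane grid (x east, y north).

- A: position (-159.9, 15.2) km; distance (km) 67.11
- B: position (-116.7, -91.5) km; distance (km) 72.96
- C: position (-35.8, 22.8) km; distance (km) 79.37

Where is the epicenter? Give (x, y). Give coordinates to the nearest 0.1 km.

Circle about each station: (x + 159.9)² + (y − 15.2)² = 67.11²; (x + 116.7)² + (y + 91.5)² = 72.96²; (x + 35.8)² + (y − 22.8)² = 79.37².
Subtracting the A equation from the B and C equations removes the quadratic terms:
86.4 x − 213.4 y = -4627.32
248.2 x + 15.2 y = -25793.41
Solving the 2×2 system: x ≈ -102.7, y ≈ -19.9 km.
Check against A (with the unrounded x, y): √((x + 159.9)²+(y − 15.2)²) = 67.11 ≈ 67.11 km. ✓

-102.7 km east, -19.9 km north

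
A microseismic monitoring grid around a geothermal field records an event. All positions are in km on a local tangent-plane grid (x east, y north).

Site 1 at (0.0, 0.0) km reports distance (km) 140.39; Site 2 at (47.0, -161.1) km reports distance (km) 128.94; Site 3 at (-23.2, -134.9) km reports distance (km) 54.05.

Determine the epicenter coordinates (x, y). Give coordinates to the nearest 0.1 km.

-74.8 km east, -118.8 km north

Circle about each station: x² + y² = 140.39²; (x − 47.0)² + (y + 161.1)² = 128.94²; (x + 23.2)² + (y + 134.9)² = 54.05².
Subtracting the Site 1 equation from the Site 2 and Site 3 equations removes the quadratic terms:
94.0 x − 322.2 y = 31246.04
-46.4 x − 269.8 y = 35524.20
Solving the 2×2 system: x ≈ -74.8, y ≈ -118.8 km.
Check against Site 1 (with the unrounded x, y): √(x²+y²) = 140.39 ≈ 140.39 km. ✓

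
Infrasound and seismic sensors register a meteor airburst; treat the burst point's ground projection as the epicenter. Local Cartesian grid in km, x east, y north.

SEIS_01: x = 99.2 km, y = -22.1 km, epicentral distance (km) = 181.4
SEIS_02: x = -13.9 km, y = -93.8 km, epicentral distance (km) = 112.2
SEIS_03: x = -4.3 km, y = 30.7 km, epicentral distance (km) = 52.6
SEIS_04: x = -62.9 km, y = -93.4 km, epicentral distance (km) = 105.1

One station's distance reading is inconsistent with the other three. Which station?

SEIS_01

Solve using three stations at a time. Using SEIS_02, SEIS_03, SEIS_04 (subtract circle equations pairwise → linear system) gives (x, y) ≈ (-53.3, 11.3).
Distances from that point to each station vs reported:
  SEIS_01: calculated 156.1 vs reported 181.4 → residual 25.3 km
  SEIS_02: calculated 112.2 vs reported 112.2 → residual 0.0 km
  SEIS_03: calculated 52.7 vs reported 52.6 → residual 0.1 km
  SEIS_04: calculated 105.1 vs reported 105.1 → residual 0.0 km
SEIS_02, SEIS_03, SEIS_04 are mutually consistent (residuals ≈ 0); SEIS_01 is off by 25.3 km.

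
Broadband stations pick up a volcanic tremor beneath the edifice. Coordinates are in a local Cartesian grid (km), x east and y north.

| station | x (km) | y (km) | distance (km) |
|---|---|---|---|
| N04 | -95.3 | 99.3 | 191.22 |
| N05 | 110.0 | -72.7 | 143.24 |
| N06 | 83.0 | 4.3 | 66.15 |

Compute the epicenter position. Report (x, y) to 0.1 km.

Circle about each station: (x + 95.3)² + (y − 99.3)² = 191.22²; (x − 110.0)² + (y + 72.7)² = 143.24²; (x − 83.0)² + (y − 4.3)² = 66.15².
Subtracting pairs of circle equations eliminates x²+y² and gives linear equations (the radical axes):
410.6 x − 344.0 y = 14490.10
356.6 x − 190.0 y = 20154.18
Solving the 2×2 system: x ≈ 93.6, y ≈ 69.6 km.

93.6 km east, 69.6 km north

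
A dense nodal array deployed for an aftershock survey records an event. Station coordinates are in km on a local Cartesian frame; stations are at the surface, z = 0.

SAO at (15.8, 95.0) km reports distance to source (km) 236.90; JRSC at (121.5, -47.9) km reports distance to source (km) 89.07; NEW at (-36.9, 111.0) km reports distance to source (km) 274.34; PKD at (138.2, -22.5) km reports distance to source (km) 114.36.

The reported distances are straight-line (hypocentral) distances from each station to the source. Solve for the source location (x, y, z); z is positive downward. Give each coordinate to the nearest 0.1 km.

(103.6, -119.2, 50.3)

Each station gives a sphere (x−x_i)² + (y−y_i)² + z² = d_i² (stations at z=0).
Subtracting the SAO sphere from JRSC and NEW: z² cancels, leaving linear equations in x and y:
211.4 x − 285.8 y = 55970.17
-105.4 x + 32.0 y = -14732.86
Solving: x ≈ 103.586, y ≈ -119.217 km (keep extra digits for the depth step; rounded: 103.6, -119.2).
Then from the SAO sphere: z² = 236.90² − (x − 15.8)² − (y − 95.0)² with x = 103.586, y = -119.217, so z ≈ 50.262 ≈ 50.3 km.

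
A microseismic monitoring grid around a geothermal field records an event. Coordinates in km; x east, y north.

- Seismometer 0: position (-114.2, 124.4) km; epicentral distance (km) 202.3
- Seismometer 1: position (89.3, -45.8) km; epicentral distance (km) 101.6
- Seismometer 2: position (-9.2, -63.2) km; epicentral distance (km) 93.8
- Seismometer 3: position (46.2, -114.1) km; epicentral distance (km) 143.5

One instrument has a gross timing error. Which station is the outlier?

Solve using three stations at a time. Using Seismometer 1, Seismometer 2, Seismometer 3 (subtract circle equations pairwise → linear system) gives (x, y) ≈ (18.0, 26.6).
Distances from that point to each station vs reported:
  Seismometer 0: calculated 164.4 vs reported 202.3 → residual 37.9 km
  Seismometer 1: calculated 101.7 vs reported 101.6 → residual 0.1 km
  Seismometer 2: calculated 93.9 vs reported 93.8 → residual 0.1 km
  Seismometer 3: calculated 143.5 vs reported 143.5 → residual 0.0 km
Seismometer 1, Seismometer 2, Seismometer 3 are mutually consistent (residuals ≈ 0); Seismometer 0 is off by 37.9 km.

Seismometer 0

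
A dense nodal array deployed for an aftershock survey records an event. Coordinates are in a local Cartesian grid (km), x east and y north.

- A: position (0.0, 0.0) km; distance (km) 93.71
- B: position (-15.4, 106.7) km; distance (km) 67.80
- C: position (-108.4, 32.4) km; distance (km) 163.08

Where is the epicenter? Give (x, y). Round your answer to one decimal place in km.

Circle about each station: x² + y² = 93.71²; (x + 15.4)² + (y − 106.7)² = 67.80²; (x + 108.4)² + (y − 32.4)² = 163.08².
Subtracting the A equation from the B and C equations removes the quadratic terms:
-30.8 x + 213.4 y = 15806.77
-216.8 x + 64.8 y = -5013.20
Solving the 2×2 system: x ≈ 47.3, y ≈ 80.9 km.

x ≈ 47.3 km, y ≈ 80.9 km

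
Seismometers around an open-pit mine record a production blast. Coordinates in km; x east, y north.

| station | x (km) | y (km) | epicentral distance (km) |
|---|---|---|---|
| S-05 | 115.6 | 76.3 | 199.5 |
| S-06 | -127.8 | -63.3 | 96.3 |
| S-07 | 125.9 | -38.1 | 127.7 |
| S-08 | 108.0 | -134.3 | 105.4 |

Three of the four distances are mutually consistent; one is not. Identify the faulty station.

Solve using three stations at a time. Using S-05, S-07, S-08 (subtract circle equations pairwise → linear system) gives (x, y) ≈ (10.8, -93.5).
Distances from that point to each station vs reported:
  S-05: calculated 199.5 vs reported 199.5 → residual 0.0 km
  S-06: calculated 141.9 vs reported 96.3 → residual 45.6 km
  S-07: calculated 127.7 vs reported 127.7 → residual 0.0 km
  S-08: calculated 105.4 vs reported 105.4 → residual 0.0 km
S-05, S-07, S-08 are mutually consistent (residuals ≈ 0); S-06 is off by 45.6 km.

S-06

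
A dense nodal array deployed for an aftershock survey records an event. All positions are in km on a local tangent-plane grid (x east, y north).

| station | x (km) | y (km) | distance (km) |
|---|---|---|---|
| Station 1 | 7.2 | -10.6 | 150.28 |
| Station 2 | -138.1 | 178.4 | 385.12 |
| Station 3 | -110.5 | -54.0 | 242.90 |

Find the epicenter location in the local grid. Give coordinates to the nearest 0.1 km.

Circle about each station: (x − 7.2)² + (y + 10.6)² = 150.28²; (x + 138.1)² + (y − 178.4)² = 385.12²; (x + 110.5)² + (y + 54.0)² = 242.90².
Subtracting the Station 1 equation from the Station 2 and Station 3 equations removes the quadratic terms:
-290.6 x + 378.0 y = -74999.37
-235.4 x − 86.8 y = -21454.28
Solving the 2×2 system: x ≈ 128.0, y ≈ -100.0 km.

128.0 km east, -100.0 km north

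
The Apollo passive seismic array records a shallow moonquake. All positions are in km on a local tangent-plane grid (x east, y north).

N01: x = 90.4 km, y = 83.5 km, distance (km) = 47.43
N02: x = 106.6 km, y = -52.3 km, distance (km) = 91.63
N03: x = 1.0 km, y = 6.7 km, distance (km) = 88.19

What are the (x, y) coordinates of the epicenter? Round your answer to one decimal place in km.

x ≈ 84.0 km, y ≈ 36.5 km

Circle about each station: (x − 90.4)² + (y − 83.5)² = 47.43²; (x − 106.6)² + (y + 52.3)² = 91.63²; (x − 1.0)² + (y − 6.7)² = 88.19².
Subtracting the N01 equation from the N02 and N03 equations removes the quadratic terms:
32.4 x − 271.6 y = -7192.01
-178.8 x − 153.6 y = -20626.39
Solving the 2×2 system: x ≈ 84.0, y ≈ 36.5 km.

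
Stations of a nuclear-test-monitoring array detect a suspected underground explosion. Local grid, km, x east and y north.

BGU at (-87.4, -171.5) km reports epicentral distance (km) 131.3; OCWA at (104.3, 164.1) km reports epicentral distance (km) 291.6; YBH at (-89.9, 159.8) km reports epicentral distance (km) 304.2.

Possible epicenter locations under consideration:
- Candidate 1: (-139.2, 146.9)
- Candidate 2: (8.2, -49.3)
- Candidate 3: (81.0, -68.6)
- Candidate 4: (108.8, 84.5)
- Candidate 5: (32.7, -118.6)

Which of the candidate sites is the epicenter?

Candidate 5

For each candidate, compare |candidate − station| to the reported distance:
Candidate 1: residuals BGU 191.3, OCWA 47.5, YBH 253.2 → max 253.2 km
Candidate 2: residuals BGU 23.9, OCWA 57.6, YBH 73.2 → max 73.2 km
Candidate 3: residuals BGU 66.0, OCWA 57.7, YBH 18.9 → max 66.0 km
Candidate 4: residuals BGU 191.2, OCWA 211.9, YBH 91.7 → max 211.9 km
Candidate 5: residuals BGU 0.1, OCWA 0.0, YBH 0.0 → max 0.1 km
Only Candidate 5 has all residuals ≈ 0.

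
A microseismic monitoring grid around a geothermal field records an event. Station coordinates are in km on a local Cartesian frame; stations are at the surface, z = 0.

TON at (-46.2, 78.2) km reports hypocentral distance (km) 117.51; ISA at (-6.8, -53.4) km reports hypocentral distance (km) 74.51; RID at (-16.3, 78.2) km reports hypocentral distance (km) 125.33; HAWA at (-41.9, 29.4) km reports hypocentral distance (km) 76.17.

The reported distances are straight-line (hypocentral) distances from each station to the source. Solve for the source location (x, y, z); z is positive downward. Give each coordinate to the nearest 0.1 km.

(-63.0, -29.9, 42.9)

Each station gives a sphere (x−x_i)² + (y−y_i)² + z² = d_i² (stations at z=0).
Subtracting the TON sphere from ISA and RID: z² cancels, leaving linear equations in x and y:
78.8 x − 263.2 y = 2904.98
59.8 x + 0.0 y = -3767.76
Solving: x ≈ -63.006, y ≈ -29.901 km (keep extra digits for the depth step; rounded: -63.0, -29.9).
Then from the TON sphere: z² = 117.51² − (x + 46.2)² − (y − 78.2)² with x = -63.006, y = -29.901, so z ≈ 42.899 ≈ 42.9 km.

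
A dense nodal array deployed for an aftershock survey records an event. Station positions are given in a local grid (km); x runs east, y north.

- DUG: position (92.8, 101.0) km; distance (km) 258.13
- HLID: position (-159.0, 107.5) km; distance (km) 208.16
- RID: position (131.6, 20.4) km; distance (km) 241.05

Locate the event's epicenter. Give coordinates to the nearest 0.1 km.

Circle about each station: (x − 92.8)² + (y − 101.0)² = 258.13²; (x + 159.0)² + (y − 107.5)² = 208.16²; (x − 131.6)² + (y − 20.4)² = 241.05².
Subtracting pairs of circle equations eliminates x²+y² and gives linear equations (the radical axes):
-503.6 x + 13.0 y = 41324.92
77.6 x − 161.2 y = 7447.87
Solving the 2×2 system: x ≈ -84.3, y ≈ -86.8 km.
Check against DUG (with the unrounded x, y): √((x − 92.8)²+(y − 101.0)²) = 258.12 ≈ 258.13 km. ✓

-84.3 km east, -86.8 km north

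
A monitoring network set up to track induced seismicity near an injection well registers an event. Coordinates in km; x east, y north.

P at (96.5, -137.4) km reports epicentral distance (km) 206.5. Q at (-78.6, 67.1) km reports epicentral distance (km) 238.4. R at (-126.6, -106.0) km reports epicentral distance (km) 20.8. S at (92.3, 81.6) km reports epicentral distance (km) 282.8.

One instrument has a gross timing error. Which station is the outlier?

Solve using three stations at a time. Using P, R, S (subtract circle equations pairwise → linear system) gives (x, y) ≈ (-109.0, -117.0).
Distances from that point to each station vs reported:
  P: calculated 206.5 vs reported 206.5 → residual 0.0 km
  Q: calculated 186.6 vs reported 238.4 → residual 51.8 km
  R: calculated 20.8 vs reported 20.8 → residual 0.0 km
  S: calculated 282.8 vs reported 282.8 → residual 0.0 km
P, R, S are mutually consistent (residuals ≈ 0); Q is off by 51.8 km.

Q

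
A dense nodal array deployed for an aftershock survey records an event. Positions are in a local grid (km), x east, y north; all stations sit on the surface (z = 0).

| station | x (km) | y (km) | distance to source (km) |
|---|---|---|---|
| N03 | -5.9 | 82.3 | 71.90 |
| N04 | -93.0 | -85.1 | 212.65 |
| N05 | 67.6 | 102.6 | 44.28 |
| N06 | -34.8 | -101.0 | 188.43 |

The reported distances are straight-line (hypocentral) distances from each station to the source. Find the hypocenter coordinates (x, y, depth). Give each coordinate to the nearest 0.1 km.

x ≈ 61.5 km, y ≈ 60.5 km, depth ≈ 12.3 km

Each station gives a sphere (x−x_i)² + (y−y_i)² + z² = d_i² (stations at z=0).
Subtracting the N03 sphere from N04 and N05: z² cancels, leaving linear equations in x and y:
-174.2 x − 334.8 y = -30967.50
147.0 x + 40.6 y = 11497.31
Solving: x ≈ 61.505, y ≈ 60.494 km (keep extra digits for the depth step; rounded: 61.5, 60.5).
Then from the N03 sphere: z² = 71.90² − (x + 5.9)² − (y − 82.3)² with x = 61.505, y = 60.494, so z ≈ 12.275 ≈ 12.3 km.
Check against N06 (with the unrounded solution): distance 188.43 ≈ 188.43 km. ✓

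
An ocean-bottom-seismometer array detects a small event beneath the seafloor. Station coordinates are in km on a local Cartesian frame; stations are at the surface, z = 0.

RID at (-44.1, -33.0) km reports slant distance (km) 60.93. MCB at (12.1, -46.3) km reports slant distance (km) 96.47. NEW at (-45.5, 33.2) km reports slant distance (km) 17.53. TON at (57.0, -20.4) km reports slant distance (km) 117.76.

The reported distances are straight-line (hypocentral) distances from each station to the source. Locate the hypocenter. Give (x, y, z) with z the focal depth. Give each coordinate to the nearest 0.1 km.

Each station gives a sphere (x−x_i)² + (y−y_i)² + z² = d_i² (stations at z=0).
Subtracting the RID sphere from MCB and NEW: z² cancels, leaving linear equations in x and y:
112.4 x − 26.6 y = -6337.71
-2.8 x + 132.4 y = 3543.84
Solving: x ≈ -50.303, y ≈ 25.702 km (keep extra digits for the depth step; rounded: -50.3, 25.7).
Then from the RID sphere: z² = 60.93² − (x + 44.1)² − (y + 33.0)² with x = -50.303, y = 25.702, so z ≈ 15.102 ≈ 15.1 km.

(-50.3, 25.7, 15.1)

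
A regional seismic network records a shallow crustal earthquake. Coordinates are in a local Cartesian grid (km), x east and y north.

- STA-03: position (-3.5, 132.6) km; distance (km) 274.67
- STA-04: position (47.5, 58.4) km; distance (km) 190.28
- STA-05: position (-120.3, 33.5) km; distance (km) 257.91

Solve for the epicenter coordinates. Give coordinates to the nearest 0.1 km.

(79.9, -129.1)

Circle about each station: (x + 3.5)² + (y − 132.6)² = 274.67²; (x − 47.5)² + (y − 58.4)² = 190.28²; (x + 120.3)² + (y − 33.5)² = 257.91².
Subtracting pairs of circle equations eliminates x²+y² and gives linear equations (the radical axes):
102.0 x − 148.4 y = 27308.93
-233.6 x − 198.2 y = 6925.37
Solving the 2×2 system: x ≈ 79.9, y ≈ -129.1 km.
Check against STA-03 (with the unrounded x, y): √((x + 3.5)²+(y − 132.6)²) = 274.67 ≈ 274.67 km. ✓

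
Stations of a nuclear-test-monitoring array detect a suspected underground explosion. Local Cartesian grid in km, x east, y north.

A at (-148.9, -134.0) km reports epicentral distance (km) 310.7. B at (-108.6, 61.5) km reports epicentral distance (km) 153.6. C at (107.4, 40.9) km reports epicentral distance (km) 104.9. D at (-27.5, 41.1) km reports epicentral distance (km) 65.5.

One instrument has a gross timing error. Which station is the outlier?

D

Solve using three stations at a time. Using A, B, C (subtract circle equations pairwise → linear system) gives (x, y) ≈ (34.8, 116.6).
Distances from that point to each station vs reported:
  A: calculated 310.7 vs reported 310.7 → residual 0.0 km
  B: calculated 153.6 vs reported 153.6 → residual 0.0 km
  C: calculated 104.9 vs reported 104.9 → residual 0.0 km
  D: calculated 97.9 vs reported 65.5 → residual 32.4 km
A, B, C are mutually consistent (residuals ≈ 0); D is off by 32.4 km.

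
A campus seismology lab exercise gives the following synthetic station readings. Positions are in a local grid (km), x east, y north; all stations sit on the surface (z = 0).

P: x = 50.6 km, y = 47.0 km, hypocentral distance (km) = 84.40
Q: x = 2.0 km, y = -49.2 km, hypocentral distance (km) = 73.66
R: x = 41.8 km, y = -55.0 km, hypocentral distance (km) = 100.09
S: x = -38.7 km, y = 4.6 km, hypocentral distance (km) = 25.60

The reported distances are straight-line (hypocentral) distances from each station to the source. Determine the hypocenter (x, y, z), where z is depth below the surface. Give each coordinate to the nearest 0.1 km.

Each station gives a sphere (x−x_i)² + (y−y_i)² + z² = d_i² (stations at z=0).
Subtracting the P sphere from Q and R: z² cancels, leaving linear equations in x and y:
-97.2 x − 192.4 y = -647.16
-17.6 x − 204.0 y = -2891.77
Solving: x ≈ -25.808, y ≈ 16.402 km (keep extra digits for the depth step; rounded: -25.8, 16.4).
Then from the P sphere: z² = 84.40² − (x − 50.6)² − (y − 47.0)² with x = -25.808, y = 16.402, so z ≈ 18.680 ≈ 18.7 km.

(-25.8, 16.4, 18.7)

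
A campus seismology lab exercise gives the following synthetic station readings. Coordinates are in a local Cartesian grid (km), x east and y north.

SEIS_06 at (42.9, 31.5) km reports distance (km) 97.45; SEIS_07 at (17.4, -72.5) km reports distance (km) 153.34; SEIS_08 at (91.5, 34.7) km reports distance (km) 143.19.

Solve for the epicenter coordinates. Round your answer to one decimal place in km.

Circle about each station: (x − 42.9)² + (y − 31.5)² = 97.45²; (x − 17.4)² + (y + 72.5)² = 153.34²; (x − 91.5)² + (y − 34.7)² = 143.19².
Subtracting pairs of circle equations eliminates x²+y² and gives linear equations (the radical axes):
-51.0 x − 208.0 y = -11290.30
97.2 x + 6.4 y = -4263.19
Solving the 2×2 system: x ≈ -48.2, y ≈ 66.1 km.
Check against SEIS_06 (with the unrounded x, y): √((x − 42.9)²+(y − 31.5)²) = 97.46 ≈ 97.45 km. ✓

x ≈ -48.2 km, y ≈ 66.1 km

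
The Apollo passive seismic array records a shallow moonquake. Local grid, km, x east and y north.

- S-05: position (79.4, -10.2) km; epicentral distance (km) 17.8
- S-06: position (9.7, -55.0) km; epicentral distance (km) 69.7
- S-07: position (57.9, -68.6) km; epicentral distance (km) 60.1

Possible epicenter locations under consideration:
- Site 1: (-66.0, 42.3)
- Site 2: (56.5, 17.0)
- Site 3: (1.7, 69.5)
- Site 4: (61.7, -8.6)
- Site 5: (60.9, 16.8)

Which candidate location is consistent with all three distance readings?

Site 4

For each candidate, compare |candidate − station| to the reported distance:
Site 1: residuals S-05 136.8, S-06 53.6, S-07 106.2 → max 136.8 km
Site 2: residuals S-05 17.8, S-06 16.2, S-07 25.5 → max 25.5 km
Site 3: residuals S-05 93.5, S-06 55.1, S-07 89.0 → max 93.5 km
Site 4: residuals S-05 0.0, S-06 0.0, S-07 0.0 → max 0.0 km
Site 5: residuals S-05 14.9, S-06 18.5, S-07 25.4 → max 25.4 km
Only Site 4 has all residuals ≈ 0.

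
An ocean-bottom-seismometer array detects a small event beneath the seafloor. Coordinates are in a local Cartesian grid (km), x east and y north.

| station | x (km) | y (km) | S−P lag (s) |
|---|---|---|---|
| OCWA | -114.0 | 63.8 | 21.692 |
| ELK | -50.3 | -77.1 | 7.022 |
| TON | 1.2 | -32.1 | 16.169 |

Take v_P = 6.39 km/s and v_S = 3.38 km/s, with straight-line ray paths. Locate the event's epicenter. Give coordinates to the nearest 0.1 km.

(-98.7, -91.1)

Distance from S−P lag: d = Δt · v_P v_S / (v_P − v_S) = Δt · (6.39·3.38)/(6.39−3.38) ≈ 7.1755·Δt.
So d_OCWA = 155.65, d_ELK = 50.39, d_TON = 116.02 km.
Circle about each station: (x + 114.0)² + (y − 63.8)² = 155.65²; (x + 50.3)² + (y + 77.1)² = 50.39²; (x − 1.2)² + (y + 32.1)² = 116.02².
Subtracting the OCWA equation from the ELK and TON equations removes the quadratic terms:
127.4 x − 281.8 y = 13095.83
230.4 x − 191.8 y = -5268.31
Solving the 2×2 system: x ≈ -98.7, y ≈ -91.1 km.
Check against OCWA (with the unrounded x, y): √((x + 114.0)²+(y − 63.8)²) = 155.65 ≈ 155.65 km. ✓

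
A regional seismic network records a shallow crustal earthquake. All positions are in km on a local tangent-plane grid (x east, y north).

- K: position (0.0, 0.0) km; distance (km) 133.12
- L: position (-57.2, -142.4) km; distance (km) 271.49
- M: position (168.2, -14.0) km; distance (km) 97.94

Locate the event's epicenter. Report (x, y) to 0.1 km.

x ≈ 114.5 km, y ≈ 67.9 km

Circle about each station: x² + y² = 133.12²; (x + 57.2)² + (y + 142.4)² = 271.49²; (x − 168.2)² + (y + 14.0)² = 97.94².
Subtracting pairs of circle equations eliminates x²+y² and gives linear equations (the radical axes):
-114.4 x − 284.8 y = -32436.29
336.4 x − 28.0 y = 36615.93
Solving the 2×2 system: x ≈ 114.5, y ≈ 67.9 km.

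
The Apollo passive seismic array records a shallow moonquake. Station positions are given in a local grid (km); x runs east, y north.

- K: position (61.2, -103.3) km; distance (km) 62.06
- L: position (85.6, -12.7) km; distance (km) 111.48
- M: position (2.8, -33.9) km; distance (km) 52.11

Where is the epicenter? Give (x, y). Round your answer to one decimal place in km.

Circle about each station: (x − 61.2)² + (y + 103.3)² = 62.06²; (x − 85.6)² + (y + 12.7)² = 111.48²; (x − 2.8)² + (y + 33.9)² = 52.11².
Subtracting the K equation from the L and M equations removes the quadratic terms:
48.8 x + 181.2 y = -15504.03
-116.8 x + 138.8 y = -12123.29
Solving the 2×2 system: x ≈ 1.6, y ≈ -86.0 km.

x ≈ 1.6 km, y ≈ -86.0 km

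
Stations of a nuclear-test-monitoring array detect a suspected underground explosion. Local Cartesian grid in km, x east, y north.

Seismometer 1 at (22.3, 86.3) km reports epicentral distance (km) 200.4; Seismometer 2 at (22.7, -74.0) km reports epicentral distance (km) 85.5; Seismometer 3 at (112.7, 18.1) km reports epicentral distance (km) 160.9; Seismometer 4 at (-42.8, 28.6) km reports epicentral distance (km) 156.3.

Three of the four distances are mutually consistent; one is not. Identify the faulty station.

Seismometer 2

Solve using three stations at a time. Using Seismometer 1, Seismometer 3, Seismometer 4 (subtract circle equations pairwise → linear system) gives (x, y) ≈ (21.0, -114.1).
Distances from that point to each station vs reported:
  Seismometer 1: calculated 200.4 vs reported 200.4 → residual 0.0 km
  Seismometer 2: calculated 40.1 vs reported 85.5 → residual 45.4 km
  Seismometer 3: calculated 160.9 vs reported 160.9 → residual 0.0 km
  Seismometer 4: calculated 156.3 vs reported 156.3 → residual 0.0 km
Seismometer 1, Seismometer 3, Seismometer 4 are mutually consistent (residuals ≈ 0); Seismometer 2 is off by 45.4 km.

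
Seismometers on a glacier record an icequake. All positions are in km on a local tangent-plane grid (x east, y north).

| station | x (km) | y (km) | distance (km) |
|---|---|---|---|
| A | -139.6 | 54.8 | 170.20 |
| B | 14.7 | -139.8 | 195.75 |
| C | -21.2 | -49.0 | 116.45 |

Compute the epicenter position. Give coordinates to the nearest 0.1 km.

x ≈ 30.6 km, y ≈ 55.3 km

Circle about each station: (x + 139.6)² + (y − 54.8)² = 170.20²; (x − 14.7)² + (y + 139.8)² = 195.75²; (x + 21.2)² + (y + 49.0)² = 116.45².
Subtracting the A equation from the B and C equations removes the quadratic terms:
308.6 x − 389.2 y = -12081.09
236.8 x − 207.6 y = -4233.32
Solving the 2×2 system: x ≈ 30.6, y ≈ 55.3 km.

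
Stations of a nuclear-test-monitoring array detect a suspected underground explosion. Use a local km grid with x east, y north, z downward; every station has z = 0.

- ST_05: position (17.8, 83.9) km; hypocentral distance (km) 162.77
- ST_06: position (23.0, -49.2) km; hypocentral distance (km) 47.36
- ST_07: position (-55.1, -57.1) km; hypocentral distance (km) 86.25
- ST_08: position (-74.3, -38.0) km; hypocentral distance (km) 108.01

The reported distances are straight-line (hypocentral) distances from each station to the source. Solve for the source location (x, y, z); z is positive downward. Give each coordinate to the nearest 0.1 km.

x ≈ 19.3 km, y ≈ -73.8 km, depth ≈ 40.3 km

Each station gives a sphere (x−x_i)² + (y−y_i)² + z² = d_i² (stations at z=0).
Subtracting the ST_05 sphere from ST_06 and ST_07: z² cancels, leaving linear equations in x and y:
10.4 x − 266.2 y = 19844.69
-145.8 x − 282.0 y = 17995.38
Solving: x ≈ 19.304, y ≈ -73.794 km (keep extra digits for the depth step; rounded: 19.3, -73.8).
Then from the ST_05 sphere: z² = 162.77² − (x − 17.8)² − (y − 83.9)² with x = 19.304, y = -73.794, so z ≈ 40.304 ≈ 40.3 km.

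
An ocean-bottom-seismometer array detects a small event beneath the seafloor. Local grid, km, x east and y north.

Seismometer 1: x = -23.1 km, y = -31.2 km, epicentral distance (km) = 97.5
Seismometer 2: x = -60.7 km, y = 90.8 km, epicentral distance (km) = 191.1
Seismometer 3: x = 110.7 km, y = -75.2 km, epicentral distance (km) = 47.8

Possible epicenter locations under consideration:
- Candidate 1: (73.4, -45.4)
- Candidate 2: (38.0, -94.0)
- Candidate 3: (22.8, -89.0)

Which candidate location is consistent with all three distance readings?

For each candidate, compare |candidate − station| to the reported distance:
Candidate 1: residuals Seismometer 1 0.0, Seismometer 2 0.0, Seismometer 3 0.1 → max 0.1 km
Candidate 2: residuals Seismometer 1 9.9, Seismometer 2 18.4, Seismometer 3 27.3 → max 27.3 km
Candidate 3: residuals Seismometer 1 23.7, Seismometer 2 7.1, Seismometer 3 41.2 → max 41.2 km
Only Candidate 1 has all residuals ≈ 0.

Candidate 1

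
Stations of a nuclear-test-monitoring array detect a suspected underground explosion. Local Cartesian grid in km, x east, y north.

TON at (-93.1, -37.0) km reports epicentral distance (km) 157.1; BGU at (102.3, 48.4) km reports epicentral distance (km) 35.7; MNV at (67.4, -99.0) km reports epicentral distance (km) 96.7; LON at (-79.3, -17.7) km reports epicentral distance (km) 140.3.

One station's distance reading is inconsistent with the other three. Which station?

Solve using three stations at a time. Using TON, MNV, LON (subtract circle equations pairwise → linear system) gives (x, y) ≈ (60.2, -2.6).
Distances from that point to each station vs reported:
  TON: calculated 157.1 vs reported 157.1 → residual 0.0 km
  BGU: calculated 66.1 vs reported 35.7 → residual 30.4 km
  MNV: calculated 96.7 vs reported 96.7 → residual 0.0 km
  LON: calculated 140.3 vs reported 140.3 → residual 0.0 km
TON, MNV, LON are mutually consistent (residuals ≈ 0); BGU is off by 30.4 km.

BGU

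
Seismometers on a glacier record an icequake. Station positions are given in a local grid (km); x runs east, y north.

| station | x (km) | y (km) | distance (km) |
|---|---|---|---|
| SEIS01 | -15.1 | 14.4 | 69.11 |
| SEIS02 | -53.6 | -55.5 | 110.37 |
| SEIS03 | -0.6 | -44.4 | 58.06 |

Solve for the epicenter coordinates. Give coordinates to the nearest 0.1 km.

x ≈ 48.3 km, y ≈ -13.1 km

Circle about each station: (x + 15.1)² + (y − 14.4)² = 69.11²; (x + 53.6)² + (y + 55.5)² = 110.37²; (x + 0.6)² + (y + 44.4)² = 58.06².
Subtracting the SEIS01 equation from the SEIS02 and SEIS03 equations removes the quadratic terms:
-77.0 x − 139.8 y = -1887.50
29.0 x − 117.6 y = 2941.58
Solving the 2×2 system: x ≈ 48.3, y ≈ -13.1 km.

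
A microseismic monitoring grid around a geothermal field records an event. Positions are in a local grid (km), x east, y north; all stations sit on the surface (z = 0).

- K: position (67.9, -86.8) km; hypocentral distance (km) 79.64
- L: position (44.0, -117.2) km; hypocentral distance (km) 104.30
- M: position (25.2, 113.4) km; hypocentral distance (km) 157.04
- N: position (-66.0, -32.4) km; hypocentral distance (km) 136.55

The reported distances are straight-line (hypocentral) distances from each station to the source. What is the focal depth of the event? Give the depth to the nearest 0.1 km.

depth ≈ 54.9 km

Each station gives a sphere (x−x_i)² + (y−y_i)² + z² = d_i² (stations at z=0).
Subtracting the K sphere from L and M: z² cancels, leaving linear equations in x and y:
-47.8 x − 60.8 y = -1008.77
-85.4 x + 400.4 y = -16969.08
Solving: x ≈ 59.003, y ≈ -29.796 km (keep extra digits for the depth step; rounded: 59.0, -29.8).
Then from the K sphere: z² = 79.64² − (x − 67.9)² − (y + 86.8)² with x = 59.003, y = -29.796, so z ≈ 54.899 ≈ 54.9 km.
Check against N (with the unrounded solution): distance 136.55 ≈ 136.55 km. ✓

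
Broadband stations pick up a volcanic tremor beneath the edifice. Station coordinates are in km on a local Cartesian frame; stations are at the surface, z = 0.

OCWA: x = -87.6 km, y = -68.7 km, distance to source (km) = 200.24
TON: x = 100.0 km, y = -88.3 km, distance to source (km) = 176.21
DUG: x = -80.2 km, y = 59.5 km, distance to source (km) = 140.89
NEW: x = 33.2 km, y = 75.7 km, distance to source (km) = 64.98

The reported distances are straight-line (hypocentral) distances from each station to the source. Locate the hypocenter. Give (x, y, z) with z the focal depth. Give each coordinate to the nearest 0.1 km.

Each station gives a sphere (x−x_i)² + (y−y_i)² + z² = d_i² (stations at z=0).
Subtracting the OCWA sphere from TON and DUG: z² cancels, leaving linear equations in x and y:
375.2 x − 39.2 y = 14449.53
14.8 x + 256.4 y = 17824.91
Solving: x ≈ 45.500, y ≈ 66.894 km (keep extra digits for the depth step; rounded: 45.5, 66.9).
Then from the OCWA sphere: z² = 200.24² − (x + 87.6)² − (y + 68.7)² with x = 45.500, y = 66.894, so z ≈ 63.204 ≈ 63.2 km.
Check against NEW (with the unrounded solution): distance 64.99 ≈ 64.98 km. ✓

(45.5, 66.9, 63.2)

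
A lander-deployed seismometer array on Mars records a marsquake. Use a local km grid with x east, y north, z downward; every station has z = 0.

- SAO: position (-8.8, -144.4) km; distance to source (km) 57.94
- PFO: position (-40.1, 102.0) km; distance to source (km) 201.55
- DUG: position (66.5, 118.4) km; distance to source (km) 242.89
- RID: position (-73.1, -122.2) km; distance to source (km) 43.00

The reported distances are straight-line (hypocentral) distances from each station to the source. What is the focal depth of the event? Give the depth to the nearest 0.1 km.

depth ≈ 16.2 km

Each station gives a sphere (x−x_i)² + (y−y_i)² + z² = d_i² (stations at z=0).
Subtracting the SAO sphere from PFO and DUG: z² cancels, leaving linear equations in x and y:
-62.6 x + 492.8 y = -46182.15
150.6 x + 525.6 y = -58126.50
Solving: x ≈ -40.809, y ≈ -98.898 km (keep extra digits for the depth step; rounded: -40.8, -98.9).
Then from the SAO sphere: z² = 57.94² − (x + 8.8)² − (y + 144.4)² with x = -40.809, y = -98.898, so z ≈ 16.188 ≈ 16.2 km.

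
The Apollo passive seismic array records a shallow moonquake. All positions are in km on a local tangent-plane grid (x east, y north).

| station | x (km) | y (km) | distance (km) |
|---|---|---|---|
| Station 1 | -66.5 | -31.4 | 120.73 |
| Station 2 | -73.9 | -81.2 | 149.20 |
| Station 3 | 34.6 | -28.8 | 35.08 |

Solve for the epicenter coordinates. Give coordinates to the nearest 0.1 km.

Circle about each station: (x + 66.5)² + (y + 31.4)² = 120.73²; (x + 73.9)² + (y + 81.2)² = 149.20²; (x − 34.6)² + (y + 28.8)² = 35.08².
Subtracting pairs of circle equations eliminates x²+y² and gives linear equations (the radical axes):
-14.8 x − 99.6 y = -1038.47
202.2 x + 5.2 y = 9963.52
Solving the 2×2 system: x ≈ 49.2, y ≈ 3.1 km.
Check against Station 1 (with the unrounded x, y): √((x + 66.5)²+(y + 31.4)²) = 120.73 ≈ 120.73 km. ✓

x ≈ 49.2 km, y ≈ 3.1 km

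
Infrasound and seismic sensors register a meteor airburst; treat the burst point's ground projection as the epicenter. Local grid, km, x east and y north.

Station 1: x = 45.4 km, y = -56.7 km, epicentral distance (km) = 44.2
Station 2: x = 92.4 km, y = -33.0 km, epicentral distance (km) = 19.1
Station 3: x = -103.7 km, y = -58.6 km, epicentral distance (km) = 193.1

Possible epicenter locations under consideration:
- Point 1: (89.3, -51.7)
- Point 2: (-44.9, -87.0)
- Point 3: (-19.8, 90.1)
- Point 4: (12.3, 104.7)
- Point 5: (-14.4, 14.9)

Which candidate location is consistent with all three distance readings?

Point 1

For each candidate, compare |candidate − station| to the reported distance:
Point 1: residuals Station 1 0.0, Station 2 0.1, Station 3 0.0 → max 0.1 km
Point 2: residuals Station 1 51.0, Station 2 128.4, Station 3 127.8 → max 128.4 km
Point 3: residuals Station 1 116.4, Station 2 147.5, Station 3 22.4 → max 147.5 km
Point 4: residuals Station 1 120.6, Station 2 140.2, Station 3 7.2 → max 140.2 km
Point 5: residuals Station 1 49.1, Station 2 97.9, Station 3 77.4 → max 97.9 km
Only Point 1 has all residuals ≈ 0.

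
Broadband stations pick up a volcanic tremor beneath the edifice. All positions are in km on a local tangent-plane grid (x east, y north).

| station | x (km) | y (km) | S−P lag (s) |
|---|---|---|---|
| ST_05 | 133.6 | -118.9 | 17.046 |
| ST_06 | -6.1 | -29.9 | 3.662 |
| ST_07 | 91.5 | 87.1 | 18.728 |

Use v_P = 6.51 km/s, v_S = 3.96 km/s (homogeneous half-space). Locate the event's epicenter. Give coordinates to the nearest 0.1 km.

Distance from S−P lag: d = Δt · v_P v_S / (v_P − v_S) = Δt · (6.51·3.96)/(6.51−3.96) ≈ 10.1096·Δt.
So d_ST_05 = 172.33, d_ST_06 = 37.02, d_ST_07 = 189.33 km.
Circle about each station: (x − 133.6)² + (y + 118.9)² = 172.33²; (x + 6.1)² + (y + 29.9)² = 37.02²; (x − 91.5)² + (y − 87.1)² = 189.33².
Subtracting the ST_05 equation from the ST_06 and ST_07 equations removes the quadratic terms:
-279.4 x + 178.0 y = -2727.80
-84.2 x + 412.0 y = -22175.73
Solving the 2×2 system: x ≈ -28.2, y ≈ -59.6 km.

-28.2 km east, -59.6 km north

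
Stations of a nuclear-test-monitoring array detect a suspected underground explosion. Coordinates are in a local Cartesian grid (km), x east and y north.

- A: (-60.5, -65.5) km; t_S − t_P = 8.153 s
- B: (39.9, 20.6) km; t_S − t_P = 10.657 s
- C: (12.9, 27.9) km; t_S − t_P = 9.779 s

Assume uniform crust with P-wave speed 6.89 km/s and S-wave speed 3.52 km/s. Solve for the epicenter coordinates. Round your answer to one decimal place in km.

-8.0 km east, -39.3 km north

Distance from S−P lag: d = Δt · v_P v_S / (v_P − v_S) = Δt · (6.89·3.52)/(6.89−3.52) ≈ 7.1967·Δt.
So d_A = 58.67, d_B = 76.69, d_C = 70.38 km.
Circle about each station: (x + 60.5)² + (y + 65.5)² = 58.67²; (x − 39.9)² + (y − 20.6)² = 76.69²; (x − 12.9)² + (y − 27.9)² = 70.38².
Subtracting the A equation from the B and C equations removes the quadratic terms:
200.8 x + 172.2 y = -8373.32
146.8 x + 186.8 y = -8516.86
Solving the 2×2 system: x ≈ -8.0, y ≈ -39.3 km.
Check against A (with the unrounded x, y): √((x + 60.5)²+(y + 65.5)²) = 58.69 ≈ 58.67 km. ✓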